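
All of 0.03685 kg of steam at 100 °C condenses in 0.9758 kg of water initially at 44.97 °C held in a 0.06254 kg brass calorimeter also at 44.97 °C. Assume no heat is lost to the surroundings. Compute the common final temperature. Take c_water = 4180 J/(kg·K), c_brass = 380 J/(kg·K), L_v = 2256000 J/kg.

T_f ≈ 66.5 °C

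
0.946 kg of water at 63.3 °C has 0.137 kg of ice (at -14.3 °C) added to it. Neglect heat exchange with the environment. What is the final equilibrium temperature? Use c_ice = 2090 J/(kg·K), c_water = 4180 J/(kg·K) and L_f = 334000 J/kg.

T_f ≈ 44.3 °C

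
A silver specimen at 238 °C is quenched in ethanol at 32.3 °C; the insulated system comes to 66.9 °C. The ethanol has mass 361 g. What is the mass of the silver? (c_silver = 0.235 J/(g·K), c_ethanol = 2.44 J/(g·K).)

m ≈ 758 g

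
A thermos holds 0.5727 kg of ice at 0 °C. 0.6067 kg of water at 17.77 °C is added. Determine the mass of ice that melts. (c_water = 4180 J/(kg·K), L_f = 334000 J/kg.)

Cooling the water to 0 °C releases 0.6067·4180·17.77 = 45065 J.
To melt every bit of ice: 0.5727·334000 = 191282 J.
That's not enough to melt it all — equilibrium is at 0 °C with ice remaining.
m_melt = 45065 / L_f = 0.1349 kg.

m_melted ≈ 0.135 kg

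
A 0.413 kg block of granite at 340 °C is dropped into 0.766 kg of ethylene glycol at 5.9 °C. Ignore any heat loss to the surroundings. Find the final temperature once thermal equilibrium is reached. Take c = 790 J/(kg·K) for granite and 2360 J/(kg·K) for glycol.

Heat lost by the granite equals heat gained by the glycol:
0.413*790*(340 − T) = 0.766*2360*(T − 5.9)
326.27(340 − T) = 1807.8(T − 5.9)
2134 T = 121598  ⇒  T ≈ 56.98 °C

T_f ≈ 57.0 °C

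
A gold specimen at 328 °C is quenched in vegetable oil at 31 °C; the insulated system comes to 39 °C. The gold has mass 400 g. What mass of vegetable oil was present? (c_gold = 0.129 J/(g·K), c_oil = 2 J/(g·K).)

m ≈ 932 g

Let T be the final temperature. ΣQ_i = 0:
400×0.129×(39 − 328) + m×2×(39 − 31) = 0
16 m = 14912
m = 14912/16 ≈ 932 g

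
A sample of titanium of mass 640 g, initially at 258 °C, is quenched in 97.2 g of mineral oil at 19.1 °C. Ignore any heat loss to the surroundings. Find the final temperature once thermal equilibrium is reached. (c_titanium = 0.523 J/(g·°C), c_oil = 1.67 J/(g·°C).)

T_f ≈ 180.0 °C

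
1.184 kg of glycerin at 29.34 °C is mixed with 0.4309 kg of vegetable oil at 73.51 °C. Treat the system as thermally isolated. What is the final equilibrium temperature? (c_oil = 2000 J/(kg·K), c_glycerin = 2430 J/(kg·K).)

T_f ≈ 39.5 °C

Set heat shed by the hot body equal to heat absorbed by the cold body:
0.4309×2000×(73.51 − T) = 1.184×2430×(T − 29.34)
861.8(73.51 − T) = 2877.1(T − 29.34)
3738.9 T = 147766  ⇒  T ≈ 39.52 °C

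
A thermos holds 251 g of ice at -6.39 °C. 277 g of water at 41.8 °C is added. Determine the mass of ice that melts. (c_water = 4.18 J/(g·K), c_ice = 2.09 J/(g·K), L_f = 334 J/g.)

Water can give up m c ΔT = 277×4.18×41.8 = 48399 J before reaching 0 °C.
Of that, 251×2.09×6.39 = 3352.1 J goes to bring the ice to 0 °C, leaving 45046 J.
Fully melting the ice requires m_ice L_f = 251×334 = 83834 J.
45046 J < 83834 J, so only part of the ice melts and the system sits at 0 °C.
m_melt = 45046 / L_f = 134.9 g.

m_melted ≈ 135 g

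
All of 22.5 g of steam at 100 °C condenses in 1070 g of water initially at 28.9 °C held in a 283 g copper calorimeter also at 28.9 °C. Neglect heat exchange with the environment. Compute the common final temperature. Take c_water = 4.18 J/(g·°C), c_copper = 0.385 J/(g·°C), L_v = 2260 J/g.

Energy balance with sensible and latent terms:
condense steam: −22.5×2260 = −50850
  condensate cools 100→T: 22.5×4.18×(T − 100) = 94.05(T − 100)
  original water: 4472.6(T − 28.9)
  cup: 108.95(T − 28.9)
4675.6 T = 50850 + 9405 + 132407 = 192662
T ≈ 41.21 °C, under the boiling point, so the assumption holds.

T_f ≈ 41.2 °C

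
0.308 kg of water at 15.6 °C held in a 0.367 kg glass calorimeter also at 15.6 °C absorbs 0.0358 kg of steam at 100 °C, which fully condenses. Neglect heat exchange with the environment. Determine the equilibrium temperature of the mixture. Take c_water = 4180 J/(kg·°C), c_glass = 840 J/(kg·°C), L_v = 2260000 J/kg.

Let T be the final temperature. ΣQ_i = 0:
steam→water at 100 °C releases m L_v = 0.0358·2260000 = 80908; condensate cools 100→T: 0.0358·4180·(T − 100) = 149.64(T − 100); original water: 1287.4(T − 15.6); glass cup: 0.367·840·(T − 15.6) = 308.28(T − 15.6)
1745.4 T = 80908 + 14964 + 24893 = 120766
T ≈ 69.19 °C (< 100 °C, so full condensation is consistent).

T_f ≈ 69.2 °C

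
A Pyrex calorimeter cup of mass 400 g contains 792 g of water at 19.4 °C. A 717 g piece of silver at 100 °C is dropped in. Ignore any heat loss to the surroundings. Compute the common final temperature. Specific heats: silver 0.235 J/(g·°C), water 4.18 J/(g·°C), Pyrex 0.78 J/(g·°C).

T_f ≈ 23.0 °C

Conservation of energy gives ΣQ = 0:
717*0.235*(T − 100) + 792*4.18*(T − 19.4) + 400*0.78*(T − 19.4) = 0
168.5(T − 100) + 3310.6(T − 19.4) + 312(T − 19.4) = 0
3791.1 T = 87127
T ≈ 22.98 °C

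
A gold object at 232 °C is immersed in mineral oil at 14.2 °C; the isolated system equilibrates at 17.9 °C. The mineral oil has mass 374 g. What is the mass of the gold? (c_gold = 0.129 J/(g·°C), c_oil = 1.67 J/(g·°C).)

|Q_gold| = |Q_oil|:
m×0.129×(232 − 17.9) = 374×1.67×(17.9 − 14.2)
27.62 m = 2310.9  ⇒  m ≈ 83.67 g

m ≈ 83.7 g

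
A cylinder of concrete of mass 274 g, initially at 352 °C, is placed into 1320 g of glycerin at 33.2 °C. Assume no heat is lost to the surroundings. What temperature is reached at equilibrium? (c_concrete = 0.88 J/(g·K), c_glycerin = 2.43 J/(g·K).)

T_f ≈ 55.5 °C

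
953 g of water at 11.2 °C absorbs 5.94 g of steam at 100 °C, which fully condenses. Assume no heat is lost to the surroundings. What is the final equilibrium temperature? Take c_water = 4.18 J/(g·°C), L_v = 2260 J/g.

T_f ≈ 15.1 °C

Energy balance with sensible and latent terms:
steam→water at 100 °C releases m L_v = 5.94·2260 = 13424; condensate cools 100→T: 5.94·4.18·(T − 100) = 24.83(T − 100); water warms: 953·4.18·(T − 11.2) = 3983.5(T − 11.2)
4008.4 T = 13424 + 2482.9 + 44616 = 60523
T ≈ 15.10 °C, under the boiling point, so the assumption holds.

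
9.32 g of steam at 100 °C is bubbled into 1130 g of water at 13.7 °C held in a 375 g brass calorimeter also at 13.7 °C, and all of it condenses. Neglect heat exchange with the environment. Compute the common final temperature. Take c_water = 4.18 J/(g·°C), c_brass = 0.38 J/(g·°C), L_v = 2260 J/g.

T_f ≈ 18.7 °C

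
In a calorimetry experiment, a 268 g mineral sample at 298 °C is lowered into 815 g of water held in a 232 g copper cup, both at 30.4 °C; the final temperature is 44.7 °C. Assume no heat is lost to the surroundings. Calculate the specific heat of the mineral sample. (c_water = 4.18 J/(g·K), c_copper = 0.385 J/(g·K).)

c ≈ 0.736 J/(g·K)

Let T be the final temperature. ΣQ_i = 0:
268×c×(44.7 − 298) + 815×4.18×(44.7 − 30.4) + 232×0.385×(44.7 − 30.4) = 0
-67884 c = -49993
c = -49993/-67884 ≈ 0.7364 J/(g·K)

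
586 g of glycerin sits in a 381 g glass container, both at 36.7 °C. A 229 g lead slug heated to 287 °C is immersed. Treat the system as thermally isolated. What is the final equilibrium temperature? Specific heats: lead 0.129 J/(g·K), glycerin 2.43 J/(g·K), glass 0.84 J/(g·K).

T_f ≈ 40.9 °C

Conservation of energy gives ΣQ = 0:
229·0.129·(T − 287) + 586·2.43·(T − 36.7) + 381·0.84·(T − 36.7) = 0
(29.54 + 1424 + 320.04) T = 29.54·287 + 1424·36.7 + 320.04·36.7
T = 72484 / 1773.6 = 40.9 °C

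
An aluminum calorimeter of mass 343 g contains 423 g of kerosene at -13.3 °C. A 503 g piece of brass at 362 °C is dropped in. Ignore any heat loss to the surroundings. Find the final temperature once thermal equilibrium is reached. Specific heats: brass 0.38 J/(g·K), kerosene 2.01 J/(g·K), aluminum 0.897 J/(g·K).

Let T be the final temperature. ΣQ_i = 0:
503*0.38*(T − 362) + 423*2.01*(T − (-13.3)) + 343*0.897*(T − (-13.3)) = 0
191.14(T − 362) + 850.23(T − (-13.3)) + 307.67(T − (-13.3)) = 0
1349 T = 53793
T = 53793/1349 ≈ 39.87 °C

T_f ≈ 39.9 °C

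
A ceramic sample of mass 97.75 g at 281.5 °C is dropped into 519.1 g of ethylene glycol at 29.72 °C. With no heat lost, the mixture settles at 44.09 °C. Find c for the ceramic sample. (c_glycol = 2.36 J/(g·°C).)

Conservation of energy gives ΣQ = 0:
97.75×c×(44.09 − 281.5) + 519.1×2.36×(44.09 − 29.72) = 0
-23207 c = -17604
c = -17604/-23207 ≈ 0.7586 J/(g·°C)

c ≈ 0.759 J/(g·°C)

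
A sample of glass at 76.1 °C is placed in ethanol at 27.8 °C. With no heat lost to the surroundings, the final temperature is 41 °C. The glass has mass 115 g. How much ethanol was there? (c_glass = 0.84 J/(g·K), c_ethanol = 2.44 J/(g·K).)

m ≈ 105 g

|Q_glass| = |Q_ethanol|:
115·0.84·(76.1 − 41) = m·2.44·(41 − 27.8)
32.21 m = 3390.7  ⇒  m ≈ 105.3 g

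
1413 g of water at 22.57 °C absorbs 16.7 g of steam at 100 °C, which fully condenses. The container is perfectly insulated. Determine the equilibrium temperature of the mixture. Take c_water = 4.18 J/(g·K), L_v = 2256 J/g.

T_f ≈ 29.8 °C

Let T be the final temperature. ΣQ_i = 0:
steam→water at 100 °C releases m L_v = 16.7×2256 = 37675; condensate cools 100→T: 16.7×4.18×(T − 100) = 69.81(T − 100); original water: 5906.3(T − 22.57)
5976.1 T = 37675 + 6980.6 + 133306 = 177962
T ≈ 29.78 °C, under the boiling point, so the assumption holds.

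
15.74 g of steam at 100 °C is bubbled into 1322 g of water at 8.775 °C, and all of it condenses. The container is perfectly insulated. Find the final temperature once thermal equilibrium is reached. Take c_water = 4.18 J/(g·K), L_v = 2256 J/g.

T_f ≈ 16.2 °C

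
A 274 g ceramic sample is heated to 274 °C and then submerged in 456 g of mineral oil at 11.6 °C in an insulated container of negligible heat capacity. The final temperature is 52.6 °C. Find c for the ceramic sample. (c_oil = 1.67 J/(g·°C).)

Heat lost by the ceramic sample = heat gained by the oil:
274×c×(274 − 52.6) = 456×1.67×(52.6 − 11.6)
60664 c = 31222  ⇒  c ≈ 0.5147 J/(g·°C)

c ≈ 0.515 J/(g·°C)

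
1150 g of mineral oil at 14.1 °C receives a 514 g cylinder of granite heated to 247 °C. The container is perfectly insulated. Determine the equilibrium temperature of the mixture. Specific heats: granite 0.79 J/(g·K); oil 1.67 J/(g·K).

T_f ≈ 54.7 °C

Set heat shed by the hot body equal to heat absorbed by the cold body:
514×0.79×(247 − T) = 1150×1.67×(T − 14.1)
406.06(247 − T) = 1920.5(T − 14.1)
2326.6 T = 127376  ⇒  T ≈ 54.75 °C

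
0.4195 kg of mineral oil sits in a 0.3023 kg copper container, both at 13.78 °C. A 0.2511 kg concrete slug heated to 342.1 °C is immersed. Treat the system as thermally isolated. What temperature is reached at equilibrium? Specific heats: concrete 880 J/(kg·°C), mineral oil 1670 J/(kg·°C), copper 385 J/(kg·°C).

T_f ≈ 83.7 °C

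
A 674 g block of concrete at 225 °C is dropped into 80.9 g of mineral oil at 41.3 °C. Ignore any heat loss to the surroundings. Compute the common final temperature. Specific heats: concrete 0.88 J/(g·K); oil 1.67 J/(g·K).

T_f ≈ 190.9 °C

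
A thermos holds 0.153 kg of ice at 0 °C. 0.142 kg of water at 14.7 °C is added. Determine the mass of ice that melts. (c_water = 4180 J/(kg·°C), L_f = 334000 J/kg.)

Cooling the water to 0 °C releases 0.142×4180×14.7 = 8725.3 J.
Fully melting the ice requires m_ice L_f = 0.153×334000 = 51102 J.
8725.3 J < 51102 J, so only part of the ice melts and the system sits at 0 °C.
Mass melted = 8725.3/334000 ≈ 0.02612 kg.

m_melted ≈ 0.0261 kg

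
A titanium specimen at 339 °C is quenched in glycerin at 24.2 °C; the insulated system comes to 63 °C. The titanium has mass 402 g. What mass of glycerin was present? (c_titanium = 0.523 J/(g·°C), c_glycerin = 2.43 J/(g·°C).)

m ≈ 615 g

Heat lost by the titanium = heat gained by the glycerin:
402·0.523·(339 − 63) = m·2.43·(63 − 24.2)
94.28 m = 58028  ⇒  m ≈ 615.5 g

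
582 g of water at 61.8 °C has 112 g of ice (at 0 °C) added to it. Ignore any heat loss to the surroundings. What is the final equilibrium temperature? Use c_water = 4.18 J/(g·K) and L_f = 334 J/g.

T_f ≈ 38.9 °C

Sum of m c ΔT and latent-heat terms is zero:
fusion: m_ice L_f = 112×334 = 37408
  meltwater 0→T: 112×4.18×T = 468.16 T
  water: 2432.8(T − 61.8)
2900.9 T = 150345 − 37408 = 112937
T ≈ 38.93 °C (positive, so assuming full melt was valid).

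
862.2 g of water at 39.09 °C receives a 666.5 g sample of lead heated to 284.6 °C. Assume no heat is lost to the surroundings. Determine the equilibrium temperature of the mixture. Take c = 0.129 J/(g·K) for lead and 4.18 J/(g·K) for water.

T_f ≈ 44.8 °C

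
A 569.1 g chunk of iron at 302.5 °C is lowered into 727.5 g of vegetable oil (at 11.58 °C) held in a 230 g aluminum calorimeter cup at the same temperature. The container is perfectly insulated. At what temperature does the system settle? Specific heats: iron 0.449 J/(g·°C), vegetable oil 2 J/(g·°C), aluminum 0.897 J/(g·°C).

T_f ≈ 50.4 °C

Conservation of energy gives ΣQ = 0:
569.1×0.449×(T − 302.5) + 727.5×2×(T − 11.58) + 230×0.897×(T − 11.58) = 0
1916.8 T = 96535
T = 96535/1916.8 ≈ 50.36 °C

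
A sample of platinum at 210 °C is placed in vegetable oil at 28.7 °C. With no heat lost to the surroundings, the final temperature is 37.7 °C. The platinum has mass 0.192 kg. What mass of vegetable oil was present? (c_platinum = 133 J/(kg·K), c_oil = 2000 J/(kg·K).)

m ≈ 0.244 kg

|Q_platinum| = |Q_oil|:
0.192·133·(210 − 37.7) = m·2000·(37.7 − 28.7)
18000 m = 4399.9  ⇒  m ≈ 0.2444 kg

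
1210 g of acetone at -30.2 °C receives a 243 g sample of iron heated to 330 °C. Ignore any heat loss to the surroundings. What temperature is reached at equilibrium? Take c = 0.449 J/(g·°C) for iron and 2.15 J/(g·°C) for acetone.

Taking heat into each body as positive, Σ m c ΔT = 0:
243·0.449·(T − 330) + 1210·2.15·(T − (-30.2)) = 0
109.11(T − 330) + 2601.5(T − (-30.2)) = 0
2710.6 T = -42560
T ≈ -15.70 °C

T_f ≈ -15.7 °C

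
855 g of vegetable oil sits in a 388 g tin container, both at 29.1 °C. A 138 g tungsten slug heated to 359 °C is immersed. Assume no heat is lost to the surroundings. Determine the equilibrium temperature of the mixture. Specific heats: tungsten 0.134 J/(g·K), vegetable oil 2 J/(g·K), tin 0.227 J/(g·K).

Conservation of energy gives ΣQ = 0:
138*0.134*(T − 359) + 855*2*(T − 29.1) + 388*0.227*(T − 29.1) = 0
18.49(T − 359) + 1710(T − 29.1) + 88.08(T − 29.1) = 0
(18.49 + 1710 + 88.08) T = 18.49*359 + 1710*29.1 + 88.08*29.1
T = 58963/1816.6 ≈ 32.46 °C

T_f ≈ 32.5 °C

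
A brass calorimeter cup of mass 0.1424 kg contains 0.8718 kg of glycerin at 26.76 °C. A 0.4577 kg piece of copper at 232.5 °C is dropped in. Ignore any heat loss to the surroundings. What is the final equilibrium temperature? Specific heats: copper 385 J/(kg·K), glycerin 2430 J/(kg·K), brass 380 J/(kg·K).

T_f ≈ 42.2 °C

T_f = Σ m_i c_i T_i / Σ m_i c_i:
T_f = (176.21·232.5 + 2118.5·26.76 + 54.11·26.76) / (176.21 + 2118.5 + 54.11)
    = 99108 / 2348.8 ≈ 42.20 °C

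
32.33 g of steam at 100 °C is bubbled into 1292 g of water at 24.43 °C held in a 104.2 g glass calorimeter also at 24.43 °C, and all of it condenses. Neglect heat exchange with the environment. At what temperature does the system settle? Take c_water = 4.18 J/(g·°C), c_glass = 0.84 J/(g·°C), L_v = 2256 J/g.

T_f ≈ 39.2 °C

Sum of m c ΔT and latent-heat terms is zero:
steam→water at 100 °C releases m L_v = 32.33·2256 = 72936; condensed water 100 °C→T: 135.14(T − 100); water warms: 1292·4.18·(T − 24.43) = 5400.6(T − 24.43); glass cup: 104.2·0.84·(T − 24.43) = 87.53(T − 24.43)
5623.2 T = 72936 + 13514 + 134074 = 220524
T ≈ 39.22 °C — below 100 °C, confirming all the steam condensed.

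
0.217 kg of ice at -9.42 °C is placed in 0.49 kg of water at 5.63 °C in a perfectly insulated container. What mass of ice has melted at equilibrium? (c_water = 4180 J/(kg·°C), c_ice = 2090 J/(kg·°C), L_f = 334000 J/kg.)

Heat available from the water dropping to 0 °C: 0.49·4180·5.63 = 11531 J.
Of that, 0.217·2090·9.42 = 4272.3 J goes to bring the ice to 0 °C, leaving 7259.1 J.
Fully melting the ice requires m_ice L_f = 0.217·334000 = 72478 J.
Since 7259.1 < 72478 J, not all the ice melts; equilibrium is at 0 °C.
Mass melted = 7259.1/334000 ≈ 0.02173 kg.

m_melted ≈ 0.0217 kg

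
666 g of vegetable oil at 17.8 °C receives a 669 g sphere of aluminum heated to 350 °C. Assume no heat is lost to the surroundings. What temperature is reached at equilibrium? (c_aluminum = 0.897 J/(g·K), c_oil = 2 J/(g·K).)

Heat lost by the aluminum equals heat gained by the oil:
669·0.897·(350 − T) = 666·2·(T − 17.8)
600.09(350 − T) = 1332(T − 17.8)
1932.1 T = 233742  ⇒  T ≈ 120.98 °C

T_f ≈ 121.0 °C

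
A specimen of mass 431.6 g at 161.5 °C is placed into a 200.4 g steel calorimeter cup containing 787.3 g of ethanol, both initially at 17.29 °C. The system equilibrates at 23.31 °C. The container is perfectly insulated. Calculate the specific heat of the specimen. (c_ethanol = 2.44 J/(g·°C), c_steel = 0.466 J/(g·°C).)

c ≈ 0.203 J/(g·°C)

Heat gained plus heat lost sum to zero:
431.6×c×(23.31 − 161.5) + 787.3×2.44×(23.31 − 17.29) + 200.4×0.466×(23.31 − 17.29) = 0
-59643 c = -12127
c = -12127/-59643 ≈ 0.2033 J/(g·°C)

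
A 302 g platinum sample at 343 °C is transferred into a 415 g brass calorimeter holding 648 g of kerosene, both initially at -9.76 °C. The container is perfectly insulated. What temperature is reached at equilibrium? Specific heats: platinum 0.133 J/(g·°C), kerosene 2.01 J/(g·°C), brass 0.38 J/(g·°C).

With ΣQ=0 the equilibrium temperature is the m·c-weighted mean:
T_f = (40.17·343 + 1302.5·(-9.76) + 157.7·(-9.76)) / (40.17 + 1302.5 + 157.7)
    = -474.42 / 1500.3 ≈ -0.32 °C

T_f ≈ -0.3 °C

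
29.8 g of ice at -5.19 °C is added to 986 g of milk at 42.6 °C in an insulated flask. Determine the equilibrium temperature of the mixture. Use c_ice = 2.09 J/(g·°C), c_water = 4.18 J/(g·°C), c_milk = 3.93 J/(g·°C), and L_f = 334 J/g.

T_f ≈ 38.7 °C

Conservation of energy gives ΣQ = 0:
ice -5.19→0 °C: 29.8×2.09×5.19 = 323.24; fusion: m_ice L_f = 29.8×334 = 9953.2; meltwater 0→T: 29.8×4.18×T = 124.56 T; milk cools: 986×3.93×(T − 42.6) = 3875(T − 42.6)
3999.5 T = 165074 − 10276 = 154798
T ≈ 38.70 °C — above 0 °C, consistent with complete melting.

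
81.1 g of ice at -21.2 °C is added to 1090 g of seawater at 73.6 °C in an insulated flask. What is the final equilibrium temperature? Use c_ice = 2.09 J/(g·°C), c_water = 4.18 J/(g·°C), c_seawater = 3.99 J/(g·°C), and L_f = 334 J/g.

T_f ≈ 61.7 °C

Taking heat into each body as positive, Σ m c ΔT = 0:
warm ice to 0 °C: 81.1·2.09·(0 − (-21.2)) = 3593.4; fusion: m_ice L_f = 81.1·334 = 27087; meltwater 0→T: 81.1·4.18·T = 339 T; seawater cools: 1090·3.99·(T − 73.6) = 4349.1(T − 73.6)
4688.1 T = 320094 − 30681 = 289413
T ≈ 61.73 °C. Since T > 0 °C, the all-ice-melts assumption holds.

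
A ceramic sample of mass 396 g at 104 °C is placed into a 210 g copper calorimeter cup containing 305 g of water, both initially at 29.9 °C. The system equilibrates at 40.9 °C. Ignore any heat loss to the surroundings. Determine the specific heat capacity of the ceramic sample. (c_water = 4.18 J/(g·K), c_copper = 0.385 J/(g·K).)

c ≈ 0.597 J/(g·K)

Energy conservation, ΣQ = 0:
396×c×(40.9 − 104) + 305×4.18×(40.9 − 29.9) + 210×0.385×(40.9 − 29.9) = 0
-24988 c = -14913
c = -14913/-24988 ≈ 0.5968 J/(g·K)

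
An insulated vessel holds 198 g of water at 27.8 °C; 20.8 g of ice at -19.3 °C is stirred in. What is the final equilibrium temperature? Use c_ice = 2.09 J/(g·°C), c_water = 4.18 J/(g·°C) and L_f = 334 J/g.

T_f ≈ 16.6 °C

Energy balance with sensible and latent terms:
warm ice to 0 °C: 20.8×2.09×(0 − (-19.3)) = 839.01; fusion: m_ice L_f = 20.8×334 = 6947.2; meltwater 0→T: 20.8×4.18×T = 86.94 T; water: 827.64(T − 27.8)
914.58 T = 23008 − 7786.2 = 15222
T ≈ 16.64 °C — above 0 °C, consistent with complete melting.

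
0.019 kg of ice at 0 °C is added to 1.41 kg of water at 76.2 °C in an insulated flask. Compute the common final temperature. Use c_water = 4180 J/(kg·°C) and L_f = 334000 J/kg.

Net heat exchanged in the isolated system is zero:
fusion: m_ice L_f = 0.019×334000 = 6346
  meltwater 0→T: 0.019×4180×T = 79.42 T
  water cools: 1.41×4180×(T − 76.2) = 5893.8(T − 76.2)
5973.2 T = 449108 − 6346 = 442762
T ≈ 74.12 °C. Since T > 0 °C, the all-ice-melts assumption holds.

T_f ≈ 74.1 °C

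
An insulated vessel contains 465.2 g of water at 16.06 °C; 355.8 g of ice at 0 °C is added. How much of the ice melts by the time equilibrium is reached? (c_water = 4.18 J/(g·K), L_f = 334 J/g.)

m_melted ≈ 93.5 g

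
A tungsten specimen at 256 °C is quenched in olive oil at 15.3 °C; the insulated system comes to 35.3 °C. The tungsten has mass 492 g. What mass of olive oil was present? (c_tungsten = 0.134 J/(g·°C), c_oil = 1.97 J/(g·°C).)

m ≈ 369 g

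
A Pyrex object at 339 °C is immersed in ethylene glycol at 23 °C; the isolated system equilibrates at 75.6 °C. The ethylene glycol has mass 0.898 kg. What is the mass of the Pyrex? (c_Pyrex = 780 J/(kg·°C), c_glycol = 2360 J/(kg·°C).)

Heat lost by the Pyrex = heat gained by the glycol:
m×780×(339 − 75.6) = 0.898×2360×(75.6 − 23)
205452 m = 111474  ⇒  m ≈ 0.5426 kg

m ≈ 0.543 kg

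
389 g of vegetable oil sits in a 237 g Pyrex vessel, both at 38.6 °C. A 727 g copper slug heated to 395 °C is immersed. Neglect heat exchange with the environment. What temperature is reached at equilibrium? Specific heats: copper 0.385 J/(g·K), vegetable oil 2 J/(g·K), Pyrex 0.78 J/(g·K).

Setting the total heat transfer to zero:
727*0.385*(T − 395) + 389*2*(T − 38.6) + 237*0.78*(T − 38.6) = 0
1242.8 T = 147725
T ≈ 118.87 °C

T_f ≈ 118.9 °C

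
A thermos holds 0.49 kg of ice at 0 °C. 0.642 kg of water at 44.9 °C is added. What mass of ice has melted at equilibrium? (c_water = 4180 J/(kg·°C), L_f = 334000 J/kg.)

Water can give up m c ΔT = 0.642×4180×44.9 = 120492 J before reaching 0 °C.
Fully melting the ice requires m_ice L_f = 0.49×334000 = 163660 J.
Since 120492 < 163660 J, not all the ice melts; equilibrium is at 0 °C.
m_melt = 120492 / L_f = 0.3608 kg.

m_melted ≈ 0.361 kg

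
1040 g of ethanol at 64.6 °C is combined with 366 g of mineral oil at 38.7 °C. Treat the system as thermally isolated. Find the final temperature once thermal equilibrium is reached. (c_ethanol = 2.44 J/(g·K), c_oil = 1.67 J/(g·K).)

T_f ≈ 59.6 °C

Set heat shed by the hot body equal to heat absorbed by the cold body:
1040×2.44×(64.6 − T) = 366×1.67×(T − 38.7)
2537.6(64.6 − T) = 611.22(T − 38.7)
3148.8 T = 187583  ⇒  T ≈ 59.57 °C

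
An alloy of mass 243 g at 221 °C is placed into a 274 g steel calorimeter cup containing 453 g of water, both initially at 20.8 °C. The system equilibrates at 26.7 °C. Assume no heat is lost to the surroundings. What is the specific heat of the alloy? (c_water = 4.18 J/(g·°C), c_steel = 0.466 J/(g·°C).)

Taking heat into each body as positive, Σ m c ΔT = 0:
243×c×(26.7 − 221) + 453×4.18×(26.7 − 20.8) + 274×0.466×(26.7 − 20.8) = 0
-47215 c = -11925
c = -11925/-47215 ≈ 0.2526 J/(g·°C)

c ≈ 0.253 J/(g·°C)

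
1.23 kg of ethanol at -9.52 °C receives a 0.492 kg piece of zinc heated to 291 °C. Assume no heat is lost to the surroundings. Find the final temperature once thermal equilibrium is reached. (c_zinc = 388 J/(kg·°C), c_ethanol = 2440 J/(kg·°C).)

T_f ≈ 8.5 °C

With ΣQ=0 the equilibrium temperature is the m·c-weighted mean:
T_f = (190.9×291 + 3001.2×(-9.52)) / (190.9 + 3001.2)
    = 26979 / 3192.1 ≈ 8.45 °C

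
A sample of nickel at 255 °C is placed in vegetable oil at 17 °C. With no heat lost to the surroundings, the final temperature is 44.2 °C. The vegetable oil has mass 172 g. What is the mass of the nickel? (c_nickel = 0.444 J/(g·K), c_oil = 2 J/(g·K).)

m ≈ 100 g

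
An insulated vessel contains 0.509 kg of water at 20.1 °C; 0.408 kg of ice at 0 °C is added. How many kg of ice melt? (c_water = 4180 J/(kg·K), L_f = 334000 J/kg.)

m_melted ≈ 0.128 kg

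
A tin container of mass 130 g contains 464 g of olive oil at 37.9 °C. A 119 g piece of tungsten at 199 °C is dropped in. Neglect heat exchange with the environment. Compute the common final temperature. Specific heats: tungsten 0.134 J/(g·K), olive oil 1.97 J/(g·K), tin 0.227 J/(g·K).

Setting the total heat transfer to zero:
119×0.134×(T − 199) + 464×1.97×(T − 37.9) + 130×0.227×(T − 37.9) = 0
959.54 T = 38935
T = 38935 / 959.54 = 40.6 °C

T_f ≈ 40.6 °C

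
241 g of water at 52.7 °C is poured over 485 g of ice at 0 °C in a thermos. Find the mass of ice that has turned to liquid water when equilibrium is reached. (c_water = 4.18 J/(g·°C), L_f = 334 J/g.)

Water can give up m c ΔT = 241·4.18·52.7 = 53089 J before reaching 0 °C.
Melting all 485 g of ice would need 485·334 = 161990 J.
53089 J < 161990 J, so only part of the ice melts and the system sits at 0 °C.
Mass melted = 53089/334 ≈ 158.9 g.

m_melted ≈ 159 g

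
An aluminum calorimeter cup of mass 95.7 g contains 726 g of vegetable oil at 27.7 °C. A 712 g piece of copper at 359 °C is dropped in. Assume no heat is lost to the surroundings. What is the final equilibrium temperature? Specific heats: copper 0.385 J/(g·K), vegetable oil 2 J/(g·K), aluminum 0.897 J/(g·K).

T_f ≈ 77.8 °C

Energy conservation, ΣQ = 0:
712×0.385×(T − 359) + 726×2×(T − 27.7) + 95.7×0.897×(T − 27.7) = 0
1812 T = 141007
T = 141007/1812 ≈ 77.82 °C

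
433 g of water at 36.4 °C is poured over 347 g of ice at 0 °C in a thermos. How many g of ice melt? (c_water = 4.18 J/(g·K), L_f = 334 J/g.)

m_melted ≈ 197 g

Cooling the water to 0 °C releases 433×4.18×36.4 = 65882 J.
To melt every bit of ice: 347×334 = 115898 J.
Since 65882 < 115898 J, not all the ice melts; equilibrium is at 0 °C.
Mass melted = 65882/334 ≈ 197.3 g.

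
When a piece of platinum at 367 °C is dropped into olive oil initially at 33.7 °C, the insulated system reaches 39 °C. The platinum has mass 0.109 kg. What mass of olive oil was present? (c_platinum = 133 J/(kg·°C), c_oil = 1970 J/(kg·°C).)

m ≈ 0.455 kg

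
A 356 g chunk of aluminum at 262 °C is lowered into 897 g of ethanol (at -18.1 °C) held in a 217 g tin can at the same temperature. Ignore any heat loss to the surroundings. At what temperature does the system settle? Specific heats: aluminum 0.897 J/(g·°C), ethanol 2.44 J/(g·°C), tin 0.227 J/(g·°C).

Taking heat into each body as positive, Σ m c ΔT = 0:
356*0.897*(T − 262) + 897*2.44*(T − (-18.1)) + 217*0.227*(T − (-18.1)) = 0
(319.33 + 2188.7 + 49.26) T = 319.33*262 + 2188.7*(-18.1) + 49.26*(-18.1)
T = 43158/2557.3 ≈ 16.88 °C

T_f ≈ 16.9 °C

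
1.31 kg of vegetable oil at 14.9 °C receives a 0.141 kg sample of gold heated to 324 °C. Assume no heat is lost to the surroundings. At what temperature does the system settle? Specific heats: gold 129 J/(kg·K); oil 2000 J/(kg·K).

T_f ≈ 17.0 °C

T_f is the heat-capacity-weighted average of the initial temperatures:
T_f = (18.19*324 + 2620*14.9) / (18.19 + 2620)
    = 44931 / 2638.2 ≈ 17.03 °C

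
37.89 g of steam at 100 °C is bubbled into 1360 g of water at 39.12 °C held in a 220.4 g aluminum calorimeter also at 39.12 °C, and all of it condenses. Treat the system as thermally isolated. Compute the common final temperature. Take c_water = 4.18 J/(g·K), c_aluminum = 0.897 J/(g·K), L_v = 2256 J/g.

T_f ≈ 54.9 °C

Net heat exchanged in the isolated system is zero:
steam→water at 100 °C releases m L_v = 37.89×2256 = 85480
  condensate cools 100→T: 37.89×4.18×(T − 100) = 158.38(T − 100)
  water warms: 1360×4.18×(T − 39.12) = 5684.8(T − 39.12)
  cup: 197.7(T − 39.12)
6040.9 T = 85480 + 15838 + 230123 = 331441
T ≈ 54.87 °C (< 100 °C, so full condensation is consistent).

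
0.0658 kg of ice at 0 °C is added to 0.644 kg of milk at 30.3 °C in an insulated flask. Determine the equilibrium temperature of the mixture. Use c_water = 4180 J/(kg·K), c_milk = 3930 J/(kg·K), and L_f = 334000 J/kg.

Energy balance with sensible and latent terms:
melt ice: 0.0658×334000 = 21977
  meltwater 0→T: 0.0658×4180×T = 275.04 T
  milk cools: 0.644×3930×(T − 30.3) = 2530.9(T − 30.3)
2806 T = 76687 − 21977 = 54710
T ≈ 19.50 °C (positive, so assuming full melt was valid).

T_f ≈ 19.5 °C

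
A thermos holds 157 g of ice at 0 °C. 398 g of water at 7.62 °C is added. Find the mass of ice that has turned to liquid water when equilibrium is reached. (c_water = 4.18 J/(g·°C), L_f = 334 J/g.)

Cooling the water to 0 °C releases 398·4.18·7.62 = 12677 J.
Melting all 157 g of ice would need 157·334 = 52438 J.
12677 J < 52438 J, so only part of the ice melts and the system sits at 0 °C.
m_melt = 12677 / L_f = 37.95 g.

m_melted ≈ 38 g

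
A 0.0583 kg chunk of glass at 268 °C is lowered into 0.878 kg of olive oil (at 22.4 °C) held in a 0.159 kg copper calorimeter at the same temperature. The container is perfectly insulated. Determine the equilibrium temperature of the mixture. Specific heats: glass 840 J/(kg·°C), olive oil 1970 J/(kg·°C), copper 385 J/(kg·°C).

T_f ≈ 28.9 °C

Conservation of energy gives ΣQ = 0:
0.0583×840×(T − 268) + 0.878×1970×(T − 22.4) + 0.159×385×(T − 22.4) = 0
48.97(T − 268) + 1729.7(T − 22.4) + 61.22(T − 22.4) = 0
1839.8 T = 53240
T ≈ 28.94 °C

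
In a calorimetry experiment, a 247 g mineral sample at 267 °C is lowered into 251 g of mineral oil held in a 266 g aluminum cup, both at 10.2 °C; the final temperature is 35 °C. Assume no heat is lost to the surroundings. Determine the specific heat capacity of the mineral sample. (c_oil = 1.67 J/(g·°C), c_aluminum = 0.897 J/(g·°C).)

Net heat exchanged in the isolated system is zero:
247·c·(35 − 267) + 251·1.67·(35 − 10.2) + 266·0.897·(35 − 10.2) = 0
-57304 c = -16313
c = -16313/-57304 ≈ 0.2847 J/(g·°C)

c ≈ 0.285 J/(g·°C)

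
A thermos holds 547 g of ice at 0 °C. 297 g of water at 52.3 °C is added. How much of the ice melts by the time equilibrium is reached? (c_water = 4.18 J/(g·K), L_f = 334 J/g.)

Cooling the water to 0 °C releases 297·4.18·52.3 = 64928 J.
Melting all 547 g of ice would need 547·334 = 182698 J.
Since 64928 < 182698 J, not all the ice melts; equilibrium is at 0 °C.
m_melted·334 = 64928  ⇒  m_melted ≈ 194.4 g.

m_melted ≈ 194 g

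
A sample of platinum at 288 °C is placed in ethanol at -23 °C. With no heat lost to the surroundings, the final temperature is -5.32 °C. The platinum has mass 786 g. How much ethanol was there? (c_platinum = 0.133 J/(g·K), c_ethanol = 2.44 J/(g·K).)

m ≈ 711 g

|Q_platinum| = |Q_ethanol|:
786·0.133·(288 − -5.32) = m·2.44·(-5.32 − (-23))
43.14 m = 30663  ⇒  m ≈ 710.8 g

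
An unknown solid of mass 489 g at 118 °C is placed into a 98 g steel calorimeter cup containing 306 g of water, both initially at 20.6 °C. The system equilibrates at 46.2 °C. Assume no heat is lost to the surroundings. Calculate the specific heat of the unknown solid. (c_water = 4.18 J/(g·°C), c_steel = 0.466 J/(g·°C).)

Net heat exchanged in the isolated system is zero:
489×c×(46.2 − 118) + 306×4.18×(46.2 − 20.6) + 98×0.466×(46.2 − 20.6) = 0
-35110 c = -33914
c = -33914/-35110 ≈ 0.9659 J/(g·°C)

c ≈ 0.966 J/(g·°C)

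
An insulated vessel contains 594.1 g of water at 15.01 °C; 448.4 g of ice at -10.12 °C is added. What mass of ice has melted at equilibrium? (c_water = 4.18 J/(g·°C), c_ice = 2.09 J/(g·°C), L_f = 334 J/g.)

m_melted ≈ 83.2 g

Heat available from the water dropping to 0 °C: 594.1×4.18×15.01 = 37275 J.
Warming the ice to 0 °C takes 448.4×2.09×10.12 = 9484 J, leaving 27791 J for melting.
To melt every bit of ice: 448.4×334 = 149766 J.
27791 J < 149766 J, so only part of the ice melts and the system sits at 0 °C.
Mass melted = 27791/334 ≈ 83.21 g.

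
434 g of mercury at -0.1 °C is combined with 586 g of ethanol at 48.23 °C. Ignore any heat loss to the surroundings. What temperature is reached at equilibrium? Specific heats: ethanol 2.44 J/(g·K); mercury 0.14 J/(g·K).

T_f ≈ 46.3 °C

Taking heat into each body as positive, Σ m c ΔT = 0:
586·2.44·(T − 48.23) + 434·0.14·(T − (-0.1)) = 0
(1429.8 + 60.76) T = 1429.8·48.23 + 60.76·(-0.1)
T = 68955 / 1490.6 = 46.3 °C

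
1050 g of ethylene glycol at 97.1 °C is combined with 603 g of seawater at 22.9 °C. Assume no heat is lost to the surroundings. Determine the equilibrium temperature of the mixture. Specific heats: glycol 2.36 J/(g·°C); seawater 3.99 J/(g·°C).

T_f ≈ 60.5 °C

Heat lost by the glycol equals heat gained by the seawater:
1050*2.36*(97.1 − T) = 603*3.99*(T − 22.9)
2478(97.1 − T) = 2406(T − 22.9)
4884 T = 295711  ⇒  T ≈ 60.55 °C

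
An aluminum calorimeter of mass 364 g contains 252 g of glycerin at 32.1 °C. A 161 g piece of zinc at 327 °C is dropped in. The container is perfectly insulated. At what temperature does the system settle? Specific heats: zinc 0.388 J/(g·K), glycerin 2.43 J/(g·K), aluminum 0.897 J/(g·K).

T_f ≈ 50.5 °C

Heat gained plus heat lost sum to zero:
161·0.388·(T − 327) + 252·2.43·(T − 32.1) + 364·0.897·(T − 32.1) = 0
62.47(T − 327) + 612.36(T − 32.1) + 326.51(T − 32.1) = 0
(62.47 + 612.36 + 326.51) T = 62.47·327 + 612.36·32.1 + 326.51·32.1
T ≈ 50.50 °C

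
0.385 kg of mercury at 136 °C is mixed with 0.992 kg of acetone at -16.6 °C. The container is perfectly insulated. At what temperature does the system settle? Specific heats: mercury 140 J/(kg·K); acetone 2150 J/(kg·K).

T_f ≈ -12.8 °C

T_f = Σ m_i c_i T_i / Σ m_i c_i:
T_f = (53.9·136 + 2132.8·(-16.6)) / (53.9 + 2132.8)
    = -28074 / 2186.7 ≈ -12.84 °C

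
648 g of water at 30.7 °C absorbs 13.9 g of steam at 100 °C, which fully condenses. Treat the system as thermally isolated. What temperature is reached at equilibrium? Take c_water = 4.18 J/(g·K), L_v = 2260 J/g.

T_f ≈ 43.5 °C

Setting the total heat transfer to zero:
latent heat released on condensation: 13.9·2260 = 31414; condensed water 100 °C→T: 58.1(T − 100); original water: 2708.6(T − 30.7)
2766.7 T = 31414 + 5810.2 + 83155 = 120379
T ≈ 43.51 °C, under the boiling point, so the assumption holds.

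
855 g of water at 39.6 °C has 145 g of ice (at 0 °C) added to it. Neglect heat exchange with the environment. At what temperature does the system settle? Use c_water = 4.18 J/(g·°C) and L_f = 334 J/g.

Taking heat into each body as positive, Σ m c ΔT = 0:
fusion: m_ice L_f = 145×334 = 48430; warm the meltwater: 606.1 T; water: 3573.9(T − 39.6)
4180 T = 141526 − 48430 = 93096
T ≈ 22.27 °C. Since T > 0 °C, the all-ice-melts assumption holds.

T_f ≈ 22.3 °C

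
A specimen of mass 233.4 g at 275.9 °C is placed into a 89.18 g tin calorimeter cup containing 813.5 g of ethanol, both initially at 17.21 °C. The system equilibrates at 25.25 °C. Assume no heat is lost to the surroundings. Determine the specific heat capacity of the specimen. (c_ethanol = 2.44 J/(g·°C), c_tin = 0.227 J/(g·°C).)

c ≈ 0.276 J/(g·°C)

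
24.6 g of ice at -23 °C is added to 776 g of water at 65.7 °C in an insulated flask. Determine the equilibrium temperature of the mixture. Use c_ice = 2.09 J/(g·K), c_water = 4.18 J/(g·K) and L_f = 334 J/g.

T_f ≈ 60.9 °C

Setting the total heat transfer to zero:
ice -23→0 °C: 24.6·2.09·23 = 1182.5; latent heat to melt: 24.6·334 = 8216.4; warm the meltwater: 102.83 T; water cools: 776·4.18·(T − 65.7) = 3243.7(T − 65.7)
3346.5 T = 213110 − 9398.9 = 203711
T ≈ 60.87 °C (positive, so assuming full melt was valid).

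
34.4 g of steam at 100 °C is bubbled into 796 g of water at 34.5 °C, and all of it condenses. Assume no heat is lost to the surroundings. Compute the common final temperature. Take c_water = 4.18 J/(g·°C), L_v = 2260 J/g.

Energy conservation, ΣQ = 0:
latent heat released on condensation: 34.4·2260 = 77744
  condensed water 100 °C→T: 143.79(T − 100)
  water warms: 796·4.18·(T − 34.5) = 3327.3(T − 34.5)
3471.1 T = 77744 + 14379 + 114791 = 206914
T ≈ 59.61 °C, under the boiling point, so the assumption holds.

T_f ≈ 59.6 °C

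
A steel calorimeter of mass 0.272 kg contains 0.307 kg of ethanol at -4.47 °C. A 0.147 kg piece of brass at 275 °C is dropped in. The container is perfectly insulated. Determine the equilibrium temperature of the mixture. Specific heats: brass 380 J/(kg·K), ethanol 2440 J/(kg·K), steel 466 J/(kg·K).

T_f ≈ 12.3 °C

Taking heat into each body as positive, Σ m c ΔT = 0:
0.147×380×(T − 275) + 0.307×2440×(T − (-4.47)) + 0.272×466×(T − (-4.47)) = 0
931.69 T = 11447
T = 11447/931.69 ≈ 12.29 °C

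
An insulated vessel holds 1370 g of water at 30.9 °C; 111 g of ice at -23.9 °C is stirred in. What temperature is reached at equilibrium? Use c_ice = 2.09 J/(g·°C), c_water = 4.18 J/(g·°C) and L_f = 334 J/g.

Taking heat into each body as positive, Σ m c ΔT = 0:
ice -23.9→0 °C: 111·2.09·23.9 = 5544.6; fusion: m_ice L_f = 111·334 = 37074; meltwater 0→T: 111·4.18·T = 463.98 T; water: 5726.6(T − 30.9)
6190.6 T = 176952 − 42619 = 134333
T ≈ 21.70 °C. Since T > 0 °C, the all-ice-melts assumption holds.

T_f ≈ 21.7 °C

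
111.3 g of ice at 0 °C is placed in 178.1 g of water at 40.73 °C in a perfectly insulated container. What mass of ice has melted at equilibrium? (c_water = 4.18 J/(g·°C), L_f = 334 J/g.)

m_melted ≈ 90.8 g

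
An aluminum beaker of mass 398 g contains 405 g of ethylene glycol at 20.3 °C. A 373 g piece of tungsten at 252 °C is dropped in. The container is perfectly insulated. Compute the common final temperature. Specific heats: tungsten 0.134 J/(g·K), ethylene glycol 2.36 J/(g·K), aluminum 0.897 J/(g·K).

T_f ≈ 28.8 °C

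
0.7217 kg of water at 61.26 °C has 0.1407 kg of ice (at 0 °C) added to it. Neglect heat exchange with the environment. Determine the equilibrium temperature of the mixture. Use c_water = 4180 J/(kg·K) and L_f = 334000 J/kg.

T_f ≈ 38.2 °C

Conservation of energy gives ΣQ = 0:
latent heat to melt: 0.1407·334000 = 46994; meltwater 0→T: 0.1407·4180·T = 588.13 T; water cools: 0.7217·4180·(T − 61.26) = 3016.7(T − 61.26)
3604.8 T = 184803 − 46994 = 137810
T ≈ 38.23 °C. Since T > 0 °C, the all-ice-melts assumption holds.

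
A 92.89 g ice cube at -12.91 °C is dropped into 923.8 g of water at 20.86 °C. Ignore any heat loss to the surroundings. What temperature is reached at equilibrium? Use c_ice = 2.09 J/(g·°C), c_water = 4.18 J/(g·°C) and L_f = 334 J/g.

T_f ≈ 11.1 °C

Conservation of energy gives ΣQ = 0:
warm ice to 0 °C: 92.89·2.09·(0 − (-12.91)) = 2506.3; fusion: m_ice L_f = 92.89·334 = 31025; meltwater 0→T: 92.89·4.18·T = 388.28 T; water: 3861.5(T − 20.86)
4249.8 T = 80551 − 33532 = 47019
T ≈ 11.06 °C — above 0 °C, consistent with complete melting.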